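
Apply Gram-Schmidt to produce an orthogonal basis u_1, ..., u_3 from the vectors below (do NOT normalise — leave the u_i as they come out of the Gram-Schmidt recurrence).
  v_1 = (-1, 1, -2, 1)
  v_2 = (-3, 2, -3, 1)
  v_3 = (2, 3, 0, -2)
Orthogonal basis:
  u_1 = (-1, 1, -2, 1)
  u_2 = (-9/7, 2/7, 3/7, -5/7)
  u_3 = (29/17, 54/17, -4/17, -33/17)

Apply the Gram-Schmidt recurrence
  u_1 = v_1
  u_i = v_i − Σ_{j<i} ((v_i · u_j) / (u_j · u_j)) · u_j.

Step by step this gives:
  u_1 = (-1, 1, -2, 1)
  u_2 = (-9/7, 2/7, 3/7, -5/7)
  u_3 = (29/17, 54/17, -4/17, -33/17)

Orthogonality check:
  u_2 · u_1 = 0 (should be 0)
  u_3 · u_1 = 0 (should be 0)
  u_3 · u_2 = 0 (should be 0)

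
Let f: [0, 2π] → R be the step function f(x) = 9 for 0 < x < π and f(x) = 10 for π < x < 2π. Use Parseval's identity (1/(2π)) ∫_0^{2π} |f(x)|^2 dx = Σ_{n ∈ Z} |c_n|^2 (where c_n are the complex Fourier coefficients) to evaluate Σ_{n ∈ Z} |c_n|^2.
Σ |c_n|^2 = 181/2

Parseval equates the L^2 energy of f (normalised by 1/(2π)) with the ℓ^2 sum of its Fourier coefficients: (1/(2π)) ∫_0^{2π} |f|^2 = Σ |c_n|^2.
Compute the left side: (1/(2π)) [∫_0^π 9^2 dx + ∫_π^{2π} 10^2 dx] = (1/(2π)) · (81π + 100π) = (81 + 100)/2 = 181/2.
So Σ_{n ∈ Z} |c_n|^2 = 181/2.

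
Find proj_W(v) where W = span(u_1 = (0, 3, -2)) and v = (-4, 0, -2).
proj_W(v) = (0, 12/13, -8/13)

Set up U = [u_1 | ... | u_1] ∈ R^(3×1). The projector onto W = col(U) is P = U (U^T U)^(-1) U^T.
Compute U^T U =
  [13],
and U^T v = (4).
Solve U^T U · c = U^T v for the coefficients: c = (4/13). The projection is proj_W(v) = U c.
Check: (v - proj_W(v)) · u_1 = 0  (should be 0).
Result: proj_W(v) = (0, 12/13, -8/13).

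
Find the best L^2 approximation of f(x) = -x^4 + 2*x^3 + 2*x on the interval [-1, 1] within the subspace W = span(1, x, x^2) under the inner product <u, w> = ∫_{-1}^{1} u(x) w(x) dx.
g(x) = -6*x^2/7 + 16*x/5 + 3/35

The best approximation g ∈ W is the orthogonal projection of f onto W. Writing g = a_0 + a_1 x + a_2 x^2, the coefficients solve the normal equations G · a = b where
  G_{ij} = <φ_i, φ_j> and b_i = <f, φ_i>, with φ_0 = 1, φ_1 = x, φ_2 = x^2.
G =
  [2, 0, 2/3]
  [0, 2/3, 0]
  [2/3, 0, 2/5],
b = (-2/5, 32/15, -2/7).
Solving gives a_0 = 3/35, a_1 = 16/5, a_2 = -6/7, so
  g(x) = -6*x^2/7 + 16*x/5 + 3/35.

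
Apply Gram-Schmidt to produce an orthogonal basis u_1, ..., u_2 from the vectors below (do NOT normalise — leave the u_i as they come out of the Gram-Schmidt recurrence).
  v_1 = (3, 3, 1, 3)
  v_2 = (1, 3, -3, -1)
Orthogonal basis:
  u_1 = (3, 3, 1, 3)
  u_2 = (5/14, 33/14, -45/14, -23/14)

Apply the Gram-Schmidt recurrence
  u_1 = v_1
  u_i = v_i − Σ_{j<i} ((v_i · u_j) / (u_j · u_j)) · u_j.

Step by step this gives:
  u_1 = (3, 3, 1, 3)
  u_2 = (5/14, 33/14, -45/14, -23/14)

Orthogonality check:
  u_2 · u_1 = 0 (should be 0)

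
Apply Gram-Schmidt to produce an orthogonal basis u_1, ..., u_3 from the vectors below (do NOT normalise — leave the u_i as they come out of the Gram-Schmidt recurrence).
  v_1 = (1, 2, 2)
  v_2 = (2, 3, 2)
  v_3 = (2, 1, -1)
Orthogonal basis:
  u_1 = (1, 2, 2)
  u_2 = (2/3, 1/3, -2/3)
  u_3 = (2/9, -2/9, 1/9)

Apply the Gram-Schmidt recurrence
  u_1 = v_1
  u_i = v_i − Σ_{j<i} ((v_i · u_j) / (u_j · u_j)) · u_j.

Step by step this gives:
  u_1 = (1, 2, 2)
  u_2 = (2/3, 1/3, -2/3)
  u_3 = (2/9, -2/9, 1/9)

Orthogonality check:
  u_2 · u_1 = 0 (should be 0)
  u_3 · u_1 = 0 (should be 0)
  u_3 · u_2 = 0 (should be 0)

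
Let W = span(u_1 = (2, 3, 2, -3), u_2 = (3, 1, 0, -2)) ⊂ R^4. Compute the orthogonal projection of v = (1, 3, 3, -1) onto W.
proj_W(v) = (44/139, 388/139, 320/139, -296/139)

Set up U = [u_1 | ... | u_2] ∈ R^(4×2). The projector onto W = col(U) is P = U (U^T U)^(-1) U^T.
Compute U^T U =
  [26, 15]
  [15, 14],
and U^T v = (20, 8).
Solve U^T U · c = U^T v for the coefficients: c = (160/139, -92/139). The projection is proj_W(v) = U c.
Check: (v - proj_W(v)) · u_1 = 0  (should be 0).
Check: (v - proj_W(v)) · u_2 = 0  (should be 0).
Result: proj_W(v) = (44/139, 388/139, 320/139, -296/139).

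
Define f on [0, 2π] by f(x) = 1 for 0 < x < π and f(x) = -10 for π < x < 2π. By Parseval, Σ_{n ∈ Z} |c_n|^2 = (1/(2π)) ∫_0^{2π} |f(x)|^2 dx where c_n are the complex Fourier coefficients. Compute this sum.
Σ |c_n|^2 = 101/2

Parseval equates the L^2 energy of f (normalised by 1/(2π)) with the ℓ^2 sum of its Fourier coefficients: (1/(2π)) ∫_0^{2π} |f|^2 = Σ |c_n|^2.
Compute the left side: (1/(2π)) [∫_0^π 1^2 dx + ∫_π^{2π} (-10)^2 dx] = (1/(2π)) · (1π + 100π) = (1 + 100)/2 = 101/2.
So Σ_{n ∈ Z} |c_n|^2 = 101/2.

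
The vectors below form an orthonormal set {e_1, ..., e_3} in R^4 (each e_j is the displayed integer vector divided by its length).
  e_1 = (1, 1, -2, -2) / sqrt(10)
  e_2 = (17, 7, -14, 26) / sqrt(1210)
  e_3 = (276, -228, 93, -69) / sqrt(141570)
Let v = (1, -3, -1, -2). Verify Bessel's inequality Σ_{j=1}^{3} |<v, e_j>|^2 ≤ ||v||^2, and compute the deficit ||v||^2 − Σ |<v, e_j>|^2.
Σ |<v, e_j>|^2 = 265/26; ||v||^2 = 15; deficit = 125/26

Write each e_j = u_j / sqrt(<u_j, u_j>) where u_j is the displayed integer vector. Then <v, e_j> = <v, u_j> / sqrt(<u_j, u_j>), so |<v, e_j>|^2 = <v, u_j>^2 / <u_j, u_j>.
Coefficients: <v, e_1> = 4/sqrt(10), <v, e_2> = -42/sqrt(1210), <v, e_3> = 1005/sqrt(141570).
Square and sum: Σ |<v, e_j>|^2 = 265/26.
Compute ||v||^2 = v·v = 15.
Deficit = 15 − 265/26 = 125/26 ≥ 0, confirming Bessel's inequality. (The deficit equals ||v − Σ <v,e_j> e_j||^2, the squared distance from v to span{e_j}.)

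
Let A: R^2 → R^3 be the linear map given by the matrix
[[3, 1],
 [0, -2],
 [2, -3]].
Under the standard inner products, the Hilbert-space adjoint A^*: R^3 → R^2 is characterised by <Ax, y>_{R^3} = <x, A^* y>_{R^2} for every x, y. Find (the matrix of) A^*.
A^* = A^T =
[[3, 0, 2],
 [1, -2, -3]]

For real matrices with standard dot products, the defining identity <Ax, y> = <x, A^* y> gives (Ax)^T y = x^T (A^*) y, i.e. x^T A^T y = x^T (A^*) y. Since this holds for all x, y, we must have A^* = A^T. Therefore
A^* =
[[3, 0, 2],
 [1, -2, -3]].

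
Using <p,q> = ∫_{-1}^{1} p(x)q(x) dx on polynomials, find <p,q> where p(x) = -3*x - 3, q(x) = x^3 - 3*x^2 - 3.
<p,q> = 114/5

Expand the product: p(x)·q(x) = -3*x^4 + 6*x^3 + 9*x^2 + 9*x + 9.
∫_{-1}^{1} of each monomial x^k gives [2/(k+1) if k even, 0 if k odd]. Integrating term-by-term (or equivalently evaluating the antiderivative F(x) = -3*x^5/5 + 3*x^4/2 + 3*x^3 + 9*x^2/2 + 9*x at the endpoints):
  F(1) − F(−1) = 87/5 − (-27/5) = 114/5.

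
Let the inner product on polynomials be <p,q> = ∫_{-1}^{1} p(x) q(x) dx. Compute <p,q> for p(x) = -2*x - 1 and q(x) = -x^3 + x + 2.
<p,q> = -68/15

Expand the product: p(x)·q(x) = 2*x^4 + x^3 - 2*x^2 - 5*x - 2.
∫_{-1}^{1} of each monomial x^k gives [2/(k+1) if k even, 0 if k odd]. Integrating term-by-term (or equivalently evaluating the antiderivative F(x) = 2*x^5/5 + x^4/4 - 2*x^3/3 - 5*x^2/2 - 2*x at the endpoints):
  F(1) − F(−1) = -271/60 − (1/60) = -68/15.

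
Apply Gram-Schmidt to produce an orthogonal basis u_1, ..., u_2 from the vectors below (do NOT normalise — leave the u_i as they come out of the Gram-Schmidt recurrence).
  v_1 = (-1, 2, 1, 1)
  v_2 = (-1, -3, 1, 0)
Orthogonal basis:
  u_1 = (-1, 2, 1, 1)
  u_2 = (-11/7, -13/7, 11/7, 4/7)

Apply the Gram-Schmidt recurrence
  u_1 = v_1
  u_i = v_i − Σ_{j<i} ((v_i · u_j) / (u_j · u_j)) · u_j.

Step by step this gives:
  u_1 = (-1, 2, 1, 1)
  u_2 = (-11/7, -13/7, 11/7, 4/7)

Orthogonality check:
  u_2 · u_1 = 0 (should be 0)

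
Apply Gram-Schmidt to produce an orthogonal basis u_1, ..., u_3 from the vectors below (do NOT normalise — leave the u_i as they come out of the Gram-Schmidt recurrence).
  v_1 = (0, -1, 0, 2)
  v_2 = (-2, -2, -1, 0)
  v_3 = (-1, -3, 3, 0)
Orthogonal basis:
  u_1 = (0, -1, 0, 2)
  u_2 = (-2, -8/5, -1, -4/5)
  u_3 = (-3/41, -68/41, 142/41, -34/41)

Apply the Gram-Schmidt recurrence
  u_1 = v_1
  u_i = v_i − Σ_{j<i} ((v_i · u_j) / (u_j · u_j)) · u_j.

Step by step this gives:
  u_1 = (0, -1, 0, 2)
  u_2 = (-2, -8/5, -1, -4/5)
  u_3 = (-3/41, -68/41, 142/41, -34/41)

Orthogonality check:
  u_2 · u_1 = 0 (should be 0)
  u_3 · u_1 = 0 (should be 0)
  u_3 · u_2 = 0 (should be 0)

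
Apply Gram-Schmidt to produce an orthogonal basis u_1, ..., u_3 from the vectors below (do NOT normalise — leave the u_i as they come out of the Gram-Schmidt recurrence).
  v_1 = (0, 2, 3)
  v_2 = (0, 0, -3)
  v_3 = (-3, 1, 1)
Orthogonal basis:
  u_1 = (0, 2, 3)
  u_2 = (0, 18/13, -12/13)
  u_3 = (-3, 0, 0)

Apply the Gram-Schmidt recurrence
  u_1 = v_1
  u_i = v_i − Σ_{j<i} ((v_i · u_j) / (u_j · u_j)) · u_j.

Step by step this gives:
  u_1 = (0, 2, 3)
  u_2 = (0, 18/13, -12/13)
  u_3 = (-3, 0, 0)

Orthogonality check:
  u_2 · u_1 = 0 (should be 0)
  u_3 · u_1 = 0 (should be 0)
  u_3 · u_2 = 0 (should be 0)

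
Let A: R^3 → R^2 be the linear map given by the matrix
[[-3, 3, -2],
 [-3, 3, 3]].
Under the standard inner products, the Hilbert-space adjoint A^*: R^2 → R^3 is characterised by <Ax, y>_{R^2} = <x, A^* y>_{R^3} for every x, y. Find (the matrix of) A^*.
A^* = A^T =
[[-3, -3],
 [3, 3],
 [-2, 3]]

For real matrices with standard dot products, the defining identity <Ax, y> = <x, A^* y> gives (Ax)^T y = x^T (A^*) y, i.e. x^T A^T y = x^T (A^*) y. Since this holds for all x, y, we must have A^* = A^T. Therefore
A^* =
[[-3, -3],
 [3, 3],
 [-2, 3]].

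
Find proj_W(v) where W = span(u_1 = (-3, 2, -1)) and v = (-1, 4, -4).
proj_W(v) = (-45/14, 15/7, -15/14)

Set up U = [u_1 | ... | u_1] ∈ R^(3×1). The projector onto W = col(U) is P = U (U^T U)^(-1) U^T.
Compute U^T U =
  [14],
and U^T v = (15).
Solve U^T U · c = U^T v for the coefficients: c = (15/14). The projection is proj_W(v) = U c.
Check: (v - proj_W(v)) · u_1 = 0  (should be 0).
Result: proj_W(v) = (-45/14, 15/7, -15/14).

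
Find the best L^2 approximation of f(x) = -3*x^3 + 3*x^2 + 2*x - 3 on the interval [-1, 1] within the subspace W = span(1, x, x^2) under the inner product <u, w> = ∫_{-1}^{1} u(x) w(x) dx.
g(x) = 3*x^2 + x/5 - 3

The best approximation g ∈ W is the orthogonal projection of f onto W. Writing g = a_0 + a_1 x + a_2 x^2, the coefficients solve the normal equations G · a = b where
  G_{ij} = <φ_i, φ_j> and b_i = <f, φ_i>, with φ_0 = 1, φ_1 = x, φ_2 = x^2.
G =
  [2, 0, 2/3]
  [0, 2/3, 0]
  [2/3, 0, 2/5],
b = (-4, 2/15, -4/5).
Solving gives a_0 = -3, a_1 = 1/5, a_2 = 3, so
  g(x) = 3*x^2 + x/5 - 3.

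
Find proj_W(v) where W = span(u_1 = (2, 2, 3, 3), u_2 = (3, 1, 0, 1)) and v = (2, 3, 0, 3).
proj_W(v) = (463/165, 257/165, 7/5, 334/165)

Set up U = [u_1 | ... | u_2] ∈ R^(4×2). The projector onto W = col(U) is P = U (U^T U)^(-1) U^T.
Compute U^T U =
  [26, 11]
  [11, 11],
and U^T v = (19, 12).
Solve U^T U · c = U^T v for the coefficients: c = (7/15, 103/165). The projection is proj_W(v) = U c.
Check: (v - proj_W(v)) · u_1 = 0  (should be 0).
Check: (v - proj_W(v)) · u_2 = 0  (should be 0).
Result: proj_W(v) = (463/165, 257/165, 7/5, 334/165).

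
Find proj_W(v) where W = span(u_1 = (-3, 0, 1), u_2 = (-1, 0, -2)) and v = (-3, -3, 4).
proj_W(v) = (-3, 0, 4)

Set up U = [u_1 | ... | u_2] ∈ R^(3×2). The projector onto W = col(U) is P = U (U^T U)^(-1) U^T.
Compute U^T U =
  [10, 1]
  [1, 5],
and U^T v = (13, -5).
Solve U^T U · c = U^T v for the coefficients: c = (10/7, -9/7). The projection is proj_W(v) = U c.
Check: (v - proj_W(v)) · u_1 = 0  (should be 0).
Check: (v - proj_W(v)) · u_2 = 0  (should be 0).
Result: proj_W(v) = (-3, 0, 4).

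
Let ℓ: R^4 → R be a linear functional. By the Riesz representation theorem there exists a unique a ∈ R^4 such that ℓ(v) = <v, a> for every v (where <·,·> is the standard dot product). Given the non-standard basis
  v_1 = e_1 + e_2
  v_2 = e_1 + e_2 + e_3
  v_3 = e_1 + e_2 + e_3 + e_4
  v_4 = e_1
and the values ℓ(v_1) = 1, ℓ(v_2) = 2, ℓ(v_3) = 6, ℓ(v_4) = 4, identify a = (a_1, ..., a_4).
a = (4, -3, 1, 4)

Write a = (a_1, ..., a_4) in the standard basis. For each basis vector v_i, ℓ(v_i) = <v_i, a> is a linear equation in the a_j's. Collect the n equations into a matrix system V a = ℓ, where row i of V is v_i (expressed in the standard basis). Since V is invertible (lower-triangular with 1s on the diagonal, up to permutation), solve by back-substitution:
  V =
[[1, 1, 0, 0],
 [1, 1, 1, 0],
 [1, 1, 1, 1],
 [1, 0, 0, 0]]
  V a = (1, 2, 6, 4)
Solving gives a = (4, -3, 1, 4).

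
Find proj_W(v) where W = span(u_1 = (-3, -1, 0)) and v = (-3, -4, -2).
proj_W(v) = (-39/10, -13/10, 0)

Set up U = [u_1 | ... | u_1] ∈ R^(3×1). The projector onto W = col(U) is P = U (U^T U)^(-1) U^T.
Compute U^T U =
  [10],
and U^T v = (13).
Solve U^T U · c = U^T v for the coefficients: c = (13/10). The projection is proj_W(v) = U c.
Check: (v - proj_W(v)) · u_1 = 0  (should be 0).
Result: proj_W(v) = (-39/10, -13/10, 0).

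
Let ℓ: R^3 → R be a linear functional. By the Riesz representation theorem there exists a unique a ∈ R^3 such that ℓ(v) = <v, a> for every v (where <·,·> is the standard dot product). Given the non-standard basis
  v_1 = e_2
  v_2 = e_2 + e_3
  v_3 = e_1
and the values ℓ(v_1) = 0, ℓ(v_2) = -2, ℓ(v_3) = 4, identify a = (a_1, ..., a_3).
a = (4, 0, -2)

Write a = (a_1, ..., a_3) in the standard basis. For each basis vector v_i, ℓ(v_i) = <v_i, a> is a linear equation in the a_j's. Collect the n equations into a matrix system V a = ℓ, where row i of V is v_i (expressed in the standard basis). Since V is invertible (lower-triangular with 1s on the diagonal, up to permutation), solve by back-substitution:
  V =
[[0, 1, 0],
 [0, 1, 1],
 [1, 0, 0]]
  V a = (0, -2, 4)
Solving gives a = (4, 0, -2).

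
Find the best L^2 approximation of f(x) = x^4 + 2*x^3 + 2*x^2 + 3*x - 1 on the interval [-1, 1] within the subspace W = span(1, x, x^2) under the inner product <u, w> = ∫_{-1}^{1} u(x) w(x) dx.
g(x) = 20*x^2/7 + 21*x/5 - 38/35

The best approximation g ∈ W is the orthogonal projection of f onto W. Writing g = a_0 + a_1 x + a_2 x^2, the coefficients solve the normal equations G · a = b where
  G_{ij} = <φ_i, φ_j> and b_i = <f, φ_i>, with φ_0 = 1, φ_1 = x, φ_2 = x^2.
G =
  [2, 0, 2/3]
  [0, 2/3, 0]
  [2/3, 0, 2/5],
b = (-4/15, 14/5, 44/105).
Solving gives a_0 = -38/35, a_1 = 21/5, a_2 = 20/7, so
  g(x) = 20*x^2/7 + 21*x/5 - 38/35.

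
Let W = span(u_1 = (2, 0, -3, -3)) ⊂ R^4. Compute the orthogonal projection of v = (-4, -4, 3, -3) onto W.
proj_W(v) = (-8/11, 0, 12/11, 12/11)

Set up U = [u_1 | ... | u_1] ∈ R^(4×1). The projector onto W = col(U) is P = U (U^T U)^(-1) U^T.
Compute U^T U =
  [22],
and U^T v = (-8).
Solve U^T U · c = U^T v for the coefficients: c = (-4/11). The projection is proj_W(v) = U c.
Check: (v - proj_W(v)) · u_1 = 0  (should be 0).
Result: proj_W(v) = (-8/11, 0, 12/11, 12/11).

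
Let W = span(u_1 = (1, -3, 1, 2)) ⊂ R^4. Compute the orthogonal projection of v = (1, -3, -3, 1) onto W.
proj_W(v) = (3/5, -9/5, 3/5, 6/5)

Set up U = [u_1 | ... | u_1] ∈ R^(4×1). The projector onto W = col(U) is P = U (U^T U)^(-1) U^T.
Compute U^T U =
  [15],
and U^T v = (9).
Solve U^T U · c = U^T v for the coefficients: c = (3/5). The projection is proj_W(v) = U c.
Check: (v - proj_W(v)) · u_1 = 0  (should be 0).
Result: proj_W(v) = (3/5, -9/5, 3/5, 6/5).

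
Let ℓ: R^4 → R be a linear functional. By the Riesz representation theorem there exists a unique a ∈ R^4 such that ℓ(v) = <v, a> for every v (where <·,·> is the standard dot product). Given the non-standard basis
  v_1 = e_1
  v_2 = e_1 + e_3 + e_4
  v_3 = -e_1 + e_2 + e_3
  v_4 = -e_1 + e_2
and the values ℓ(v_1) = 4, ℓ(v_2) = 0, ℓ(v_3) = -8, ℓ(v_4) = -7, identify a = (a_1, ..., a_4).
a = (4, -3, -1, -3)

Write a = (a_1, ..., a_4) in the standard basis. For each basis vector v_i, ℓ(v_i) = <v_i, a> is a linear equation in the a_j's. Collect the n equations into a matrix system V a = ℓ, where row i of V is v_i (expressed in the standard basis). Since V is invertible (lower-triangular with 1s on the diagonal, up to permutation), solve by back-substitution:
  V =
[[1, 0, 0, 0],
 [1, 0, 1, 1],
 [-1, 1, 1, 0],
 [-1, 1, 0, 0]]
  V a = (4, 0, -8, -7)
Solving gives a = (4, -3, -1, -3).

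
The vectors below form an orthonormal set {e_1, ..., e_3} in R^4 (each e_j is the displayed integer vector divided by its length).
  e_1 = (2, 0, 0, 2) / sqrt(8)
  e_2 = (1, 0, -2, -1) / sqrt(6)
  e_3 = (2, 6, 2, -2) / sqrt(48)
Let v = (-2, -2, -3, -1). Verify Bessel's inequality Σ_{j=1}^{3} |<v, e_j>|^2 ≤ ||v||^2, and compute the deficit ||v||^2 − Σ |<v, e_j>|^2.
Σ |<v, e_j>|^2 = 17; ||v||^2 = 18; deficit = 1

Write each e_j = u_j / sqrt(<u_j, u_j>) where u_j is the displayed integer vector. Then <v, e_j> = <v, u_j> / sqrt(<u_j, u_j>), so |<v, e_j>|^2 = <v, u_j>^2 / <u_j, u_j>.
Coefficients: <v, e_1> = -6/sqrt(8), <v, e_2> = 5/sqrt(6), <v, e_3> = -20/sqrt(48).
Square and sum: Σ |<v, e_j>|^2 = 17.
Compute ||v||^2 = v·v = 18.
Deficit = 18 − 17 = 1 ≥ 0, confirming Bessel's inequality. (The deficit equals ||v − Σ <v,e_j> e_j||^2, the squared distance from v to span{e_j}.)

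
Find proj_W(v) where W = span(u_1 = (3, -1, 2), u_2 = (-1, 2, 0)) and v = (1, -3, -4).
proj_W(v) = (-3/5, -19/5, -2)

Set up U = [u_1 | ... | u_2] ∈ R^(3×2). The projector onto W = col(U) is P = U (U^T U)^(-1) U^T.
Compute U^T U =
  [14, -5]
  [-5, 5],
and U^T v = (-2, -7).
Solve U^T U · c = U^T v for the coefficients: c = (-1, -12/5). The projection is proj_W(v) = U c.
Check: (v - proj_W(v)) · u_1 = 0  (should be 0).
Check: (v - proj_W(v)) · u_2 = 0  (should be 0).
Result: proj_W(v) = (-3/5, -19/5, -2).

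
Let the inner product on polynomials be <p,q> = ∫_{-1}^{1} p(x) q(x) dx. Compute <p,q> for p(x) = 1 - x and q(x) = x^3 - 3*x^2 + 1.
<p,q> = -2/5

Expand the product: p(x)·q(x) = -x^4 + 4*x^3 - 3*x^2 - x + 1.
∫_{-1}^{1} of each monomial x^k gives [2/(k+1) if k even, 0 if k odd]. Integrating term-by-term (or equivalently evaluating the antiderivative F(x) = -x^5/5 + x^4 - x^3 - x^2/2 + x at the endpoints):
  F(1) − F(−1) = 3/10 − (7/10) = -2/5.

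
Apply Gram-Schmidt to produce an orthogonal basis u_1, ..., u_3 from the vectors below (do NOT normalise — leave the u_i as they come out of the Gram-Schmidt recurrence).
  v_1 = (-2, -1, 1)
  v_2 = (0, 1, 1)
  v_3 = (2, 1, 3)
Orthogonal basis:
  u_1 = (-2, -1, 1)
  u_2 = (0, 1, 1)
  u_3 = (4/3, -4/3, 4/3)

Apply the Gram-Schmidt recurrence
  u_1 = v_1
  u_i = v_i − Σ_{j<i} ((v_i · u_j) / (u_j · u_j)) · u_j.

Step by step this gives:
  u_1 = (-2, -1, 1)
  u_2 = (0, 1, 1)
  u_3 = (4/3, -4/3, 4/3)

Orthogonality check:
  u_2 · u_1 = 0 (should be 0)
  u_3 · u_1 = 0 (should be 0)
  u_3 · u_2 = 0 (should be 0)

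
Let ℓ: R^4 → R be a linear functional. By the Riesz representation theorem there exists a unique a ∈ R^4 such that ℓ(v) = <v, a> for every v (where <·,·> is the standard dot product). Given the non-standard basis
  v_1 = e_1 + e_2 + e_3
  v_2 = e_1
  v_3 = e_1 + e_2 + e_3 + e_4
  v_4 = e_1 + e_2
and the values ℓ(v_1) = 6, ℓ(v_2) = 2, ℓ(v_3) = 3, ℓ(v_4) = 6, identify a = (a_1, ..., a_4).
a = (2, 4, 0, -3)

Write a = (a_1, ..., a_4) in the standard basis. For each basis vector v_i, ℓ(v_i) = <v_i, a> is a linear equation in the a_j's. Collect the n equations into a matrix system V a = ℓ, where row i of V is v_i (expressed in the standard basis). Since V is invertible (lower-triangular with 1s on the diagonal, up to permutation), solve by back-substitution:
  V =
[[1, 1, 1, 0],
 [1, 0, 0, 0],
 [1, 1, 1, 1],
 [1, 1, 0, 0]]
  V a = (6, 2, 3, 6)
Solving gives a = (2, 4, 0, -3).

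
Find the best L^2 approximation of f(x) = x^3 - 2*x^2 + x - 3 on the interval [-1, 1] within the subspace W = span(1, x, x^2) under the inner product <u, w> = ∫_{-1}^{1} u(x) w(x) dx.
g(x) = -2*x^2 + 8*x/5 - 3

The best approximation g ∈ W is the orthogonal projection of f onto W. Writing g = a_0 + a_1 x + a_2 x^2, the coefficients solve the normal equations G · a = b where
  G_{ij} = <φ_i, φ_j> and b_i = <f, φ_i>, with φ_0 = 1, φ_1 = x, φ_2 = x^2.
G =
  [2, 0, 2/3]
  [0, 2/3, 0]
  [2/3, 0, 2/5],
b = (-22/3, 16/15, -14/5).
Solving gives a_0 = -3, a_1 = 8/5, a_2 = -2, so
  g(x) = -2*x^2 + 8*x/5 - 3.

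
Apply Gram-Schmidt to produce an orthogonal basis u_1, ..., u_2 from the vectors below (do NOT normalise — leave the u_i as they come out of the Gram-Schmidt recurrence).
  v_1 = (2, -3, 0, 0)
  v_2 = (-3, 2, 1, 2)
Orthogonal basis:
  u_1 = (2, -3, 0, 0)
  u_2 = (-15/13, -10/13, 1, 2)

Apply the Gram-Schmidt recurrence
  u_1 = v_1
  u_i = v_i − Σ_{j<i} ((v_i · u_j) / (u_j · u_j)) · u_j.

Step by step this gives:
  u_1 = (2, -3, 0, 0)
  u_2 = (-15/13, -10/13, 1, 2)

Orthogonality check:
  u_2 · u_1 = 0 (should be 0)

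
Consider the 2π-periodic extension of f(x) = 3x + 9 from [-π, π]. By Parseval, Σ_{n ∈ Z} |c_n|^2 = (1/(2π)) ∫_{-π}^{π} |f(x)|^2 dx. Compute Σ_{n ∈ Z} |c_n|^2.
Σ |c_n|^2 = 3π^2 + 81

Expand and integrate term by term over [-π, π]:
  ∫ (3x)^2 dx = 9·(2π^3/3); ∫ 2·3·(9)·x dx = 0 (odd integrand); ∫ 9^2 dx = 81·2π.
So (1/(2π)) ∫_{-π}^{π} (3x + 9)^2 dx = 9π^2/3 + 81 = 3π^2 + 81.
Parseval ⇒ Σ |c_n|^2 = 3π^2 + 81.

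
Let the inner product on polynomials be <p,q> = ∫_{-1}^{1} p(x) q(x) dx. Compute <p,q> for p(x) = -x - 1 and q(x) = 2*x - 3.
<p,q> = 14/3

Expand the product: p(x)·q(x) = -2*x^2 + x + 3.
∫_{-1}^{1} of each monomial x^k gives [2/(k+1) if k even, 0 if k odd]. Integrating term-by-term (or equivalently evaluating the antiderivative F(x) = -2*x^3/3 + x^2/2 + 3*x at the endpoints):
  F(1) − F(−1) = 17/6 − (-11/6) = 14/3.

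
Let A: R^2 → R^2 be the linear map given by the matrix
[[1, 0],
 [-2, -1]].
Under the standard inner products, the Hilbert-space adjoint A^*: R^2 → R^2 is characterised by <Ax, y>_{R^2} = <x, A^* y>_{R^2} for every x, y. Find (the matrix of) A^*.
A^* = A^T =
[[1, -2],
 [0, -1]]

For real matrices with standard dot products, the defining identity <Ax, y> = <x, A^* y> gives (Ax)^T y = x^T (A^*) y, i.e. x^T A^T y = x^T (A^*) y. Since this holds for all x, y, we must have A^* = A^T. Therefore
A^* =
[[1, -2],
 [0, -1]].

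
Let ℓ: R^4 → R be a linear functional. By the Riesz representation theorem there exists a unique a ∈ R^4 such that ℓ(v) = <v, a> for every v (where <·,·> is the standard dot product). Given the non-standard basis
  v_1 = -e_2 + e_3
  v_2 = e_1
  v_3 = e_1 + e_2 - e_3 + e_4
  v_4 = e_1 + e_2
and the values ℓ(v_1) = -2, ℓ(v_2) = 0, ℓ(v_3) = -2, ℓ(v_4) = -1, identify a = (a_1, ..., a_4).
a = (0, -1, -3, -4)

Write a = (a_1, ..., a_4) in the standard basis. For each basis vector v_i, ℓ(v_i) = <v_i, a> is a linear equation in the a_j's. Collect the n equations into a matrix system V a = ℓ, where row i of V is v_i (expressed in the standard basis). Since V is invertible (lower-triangular with 1s on the diagonal, up to permutation), solve by back-substitution:
  V =
[[0, -1, 1, 0],
 [1, 0, 0, 0],
 [1, 1, -1, 1],
 [1, 1, 0, 0]]
  V a = (-2, 0, -2, -1)
Solving gives a = (0, -1, -3, -4).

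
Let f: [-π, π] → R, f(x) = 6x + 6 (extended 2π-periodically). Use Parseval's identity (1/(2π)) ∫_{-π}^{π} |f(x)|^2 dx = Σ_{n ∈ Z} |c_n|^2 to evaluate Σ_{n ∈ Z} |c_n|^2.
Σ |c_n|^2 = 12π^2 + 36

Expand and integrate term by term over [-π, π]:
  ∫ (6x)^2 dx = 36·(2π^3/3); ∫ 2·6·(6)·x dx = 0 (odd integrand); ∫ 6^2 dx = 36·2π.
So (1/(2π)) ∫_{-π}^{π} (6x + 6)^2 dx = 36π^2/3 + 36 = 12π^2 + 36.
Parseval ⇒ Σ |c_n|^2 = 12π^2 + 36.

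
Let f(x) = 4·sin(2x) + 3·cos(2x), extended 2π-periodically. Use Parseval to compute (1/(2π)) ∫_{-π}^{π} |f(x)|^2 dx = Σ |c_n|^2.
Σ |c_n|^2 = 25/2

Expand |f|^2 and use orthogonality of {sin(nx), cos(mx)} on [-π, π]:
  ∫_{-π}^{π} sin(nx)^2 dx = π, ∫ cos(mx)^2 dx = π, and cross terms integrate to 0.
So ∫_{-π}^{π} f(x)^2 dx = 4^2 · π + 3^2 · π = (16 + 9)π.
Divide by 2π: (16 + 9)/2 = 25/2.
By Parseval, this equals Σ |c_n|^2.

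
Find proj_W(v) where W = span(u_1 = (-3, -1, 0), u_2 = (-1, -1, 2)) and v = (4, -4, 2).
proj_W(v) = (30/11, -2/11, 36/11)

Set up U = [u_1 | ... | u_2] ∈ R^(3×2). The projector onto W = col(U) is P = U (U^T U)^(-1) U^T.
Compute U^T U =
  [10, 4]
  [4, 6],
and U^T v = (-8, 4).
Solve U^T U · c = U^T v for the coefficients: c = (-16/11, 18/11). The projection is proj_W(v) = U c.
Check: (v - proj_W(v)) · u_1 = 0  (should be 0).
Check: (v - proj_W(v)) · u_2 = 0  (should be 0).
Result: proj_W(v) = (30/11, -2/11, 36/11).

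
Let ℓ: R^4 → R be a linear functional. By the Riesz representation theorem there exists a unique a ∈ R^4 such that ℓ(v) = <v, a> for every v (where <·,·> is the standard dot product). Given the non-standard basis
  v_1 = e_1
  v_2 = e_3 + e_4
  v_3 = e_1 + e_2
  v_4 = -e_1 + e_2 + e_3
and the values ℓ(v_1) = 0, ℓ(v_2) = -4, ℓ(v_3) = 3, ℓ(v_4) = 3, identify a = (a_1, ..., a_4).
a = (0, 3, 0, -4)

Write a = (a_1, ..., a_4) in the standard basis. For each basis vector v_i, ℓ(v_i) = <v_i, a> is a linear equation in the a_j's. Collect the n equations into a matrix system V a = ℓ, where row i of V is v_i (expressed in the standard basis). Since V is invertible (lower-triangular with 1s on the diagonal, up to permutation), solve by back-substitution:
  V =
[[1, 0, 0, 0],
 [0, 0, 1, 1],
 [1, 1, 0, 0],
 [-1, 1, 1, 0]]
  V a = (0, -4, 3, 3)
Solving gives a = (0, 3, 0, -4).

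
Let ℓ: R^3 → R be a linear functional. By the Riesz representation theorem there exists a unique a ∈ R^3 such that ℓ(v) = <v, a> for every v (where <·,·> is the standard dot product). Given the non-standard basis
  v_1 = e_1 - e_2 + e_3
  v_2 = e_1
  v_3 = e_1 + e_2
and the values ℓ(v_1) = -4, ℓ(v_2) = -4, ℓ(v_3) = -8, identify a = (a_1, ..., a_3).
a = (-4, -4, -4)

Write a = (a_1, ..., a_3) in the standard basis. For each basis vector v_i, ℓ(v_i) = <v_i, a> is a linear equation in the a_j's. Collect the n equations into a matrix system V a = ℓ, where row i of V is v_i (expressed in the standard basis). Since V is invertible (lower-triangular with 1s on the diagonal, up to permutation), solve by back-substitution:
  V =
[[1, -1, 1],
 [1, 0, 0],
 [1, 1, 0]]
  V a = (-4, -4, -8)
Solving gives a = (-4, -4, -4).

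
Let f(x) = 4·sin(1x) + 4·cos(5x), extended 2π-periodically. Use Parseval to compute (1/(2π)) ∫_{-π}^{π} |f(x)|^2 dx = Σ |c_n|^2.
Σ |c_n|^2 = 16

Expand |f|^2 and use orthogonality of {sin(nx), cos(mx)} on [-π, π]:
  ∫_{-π}^{π} sin(nx)^2 dx = π, ∫ cos(mx)^2 dx = π, and cross terms integrate to 0.
So ∫_{-π}^{π} f(x)^2 dx = 4^2 · π + 4^2 · π = (16 + 16)π.
Divide by 2π: (16 + 16)/2 = 16.
By Parseval, this equals Σ |c_n|^2.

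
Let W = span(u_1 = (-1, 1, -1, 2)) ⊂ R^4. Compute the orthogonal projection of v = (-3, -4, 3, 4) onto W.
proj_W(v) = (-4/7, 4/7, -4/7, 8/7)

Set up U = [u_1 | ... | u_1] ∈ R^(4×1). The projector onto W = col(U) is P = U (U^T U)^(-1) U^T.
Compute U^T U =
  [7],
and U^T v = (4).
Solve U^T U · c = U^T v for the coefficients: c = (4/7). The projection is proj_W(v) = U c.
Check: (v - proj_W(v)) · u_1 = 0  (should be 0).
Result: proj_W(v) = (-4/7, 4/7, -4/7, 8/7).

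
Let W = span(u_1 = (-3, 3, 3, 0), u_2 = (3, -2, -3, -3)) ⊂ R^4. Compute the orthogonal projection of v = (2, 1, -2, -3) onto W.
proj_W(v) = (40/29, -7/29, -40/29, -99/29)

Set up U = [u_1 | ... | u_2] ∈ R^(4×2). The projector onto W = col(U) is P = U (U^T U)^(-1) U^T.
Compute U^T U =
  [27, -24]
  [-24, 31],
and U^T v = (-9, 19).
Solve U^T U · c = U^T v for the coefficients: c = (59/87, 33/29). The projection is proj_W(v) = U c.
Check: (v - proj_W(v)) · u_1 = 0  (should be 0).
Check: (v - proj_W(v)) · u_2 = 0  (should be 0).
Result: proj_W(v) = (40/29, -7/29, -40/29, -99/29).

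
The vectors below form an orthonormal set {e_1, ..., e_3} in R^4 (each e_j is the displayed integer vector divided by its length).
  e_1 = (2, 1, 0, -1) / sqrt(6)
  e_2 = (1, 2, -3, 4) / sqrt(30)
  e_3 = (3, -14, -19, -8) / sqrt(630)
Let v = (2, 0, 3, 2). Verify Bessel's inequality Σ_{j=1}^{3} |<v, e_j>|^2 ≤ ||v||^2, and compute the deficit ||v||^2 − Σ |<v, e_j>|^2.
Σ |<v, e_j>|^2 = 493/63; ||v||^2 = 17; deficit = 578/63

Write each e_j = u_j / sqrt(<u_j, u_j>) where u_j is the displayed integer vector. Then <v, e_j> = <v, u_j> / sqrt(<u_j, u_j>), so |<v, e_j>|^2 = <v, u_j>^2 / <u_j, u_j>.
Coefficients: <v, e_1> = 2/sqrt(6), <v, e_2> = 1/sqrt(30), <v, e_3> = -67/sqrt(630).
Square and sum: Σ |<v, e_j>|^2 = 493/63.
Compute ||v||^2 = v·v = 17.
Deficit = 17 − 493/63 = 578/63 ≥ 0, confirming Bessel's inequality. (The deficit equals ||v − Σ <v,e_j> e_j||^2, the squared distance from v to span{e_j}.)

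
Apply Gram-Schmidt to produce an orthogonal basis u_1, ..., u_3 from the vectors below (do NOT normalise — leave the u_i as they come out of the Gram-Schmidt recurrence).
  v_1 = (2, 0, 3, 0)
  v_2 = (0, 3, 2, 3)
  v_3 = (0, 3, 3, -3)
Orthogonal basis:
  u_1 = (2, 0, 3, 0)
  u_2 = (-12/13, 3, 8/13, 3)
  u_3 = (-162/125, 339/125, 108/125, -411/125)

Apply the Gram-Schmidt recurrence
  u_1 = v_1
  u_i = v_i − Σ_{j<i} ((v_i · u_j) / (u_j · u_j)) · u_j.

Step by step this gives:
  u_1 = (2, 0, 3, 0)
  u_2 = (-12/13, 3, 8/13, 3)
  u_3 = (-162/125, 339/125, 108/125, -411/125)

Orthogonality check:
  u_2 · u_1 = 0 (should be 0)
  u_3 · u_1 = 0 (should be 0)
  u_3 · u_2 = 0 (should be 0)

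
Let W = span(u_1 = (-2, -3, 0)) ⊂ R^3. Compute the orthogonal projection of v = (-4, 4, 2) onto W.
proj_W(v) = (8/13, 12/13, 0)

Set up U = [u_1 | ... | u_1] ∈ R^(3×1). The projector onto W = col(U) is P = U (U^T U)^(-1) U^T.
Compute U^T U =
  [13],
and U^T v = (-4).
Solve U^T U · c = U^T v for the coefficients: c = (-4/13). The projection is proj_W(v) = U c.
Check: (v - proj_W(v)) · u_1 = 0  (should be 0).
Result: proj_W(v) = (8/13, 12/13, 0).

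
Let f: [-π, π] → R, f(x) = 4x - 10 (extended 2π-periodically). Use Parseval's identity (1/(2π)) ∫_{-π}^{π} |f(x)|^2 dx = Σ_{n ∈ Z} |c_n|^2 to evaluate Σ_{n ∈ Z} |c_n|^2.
Σ |c_n|^2 = 16π^2/3 + 100

Expand and integrate term by term over [-π, π]:
  ∫ (4x)^2 dx = 16·(2π^3/3); ∫ 2·4·(-10)·x dx = 0 (odd integrand); ∫ (-10)^2 dx = 100·2π.
So (1/(2π)) ∫_{-π}^{π} (4x - 10)^2 dx = 16π^2/3 + 100 = 16π^2/3 + 100.
Parseval ⇒ Σ |c_n|^2 = 16π^2/3 + 100.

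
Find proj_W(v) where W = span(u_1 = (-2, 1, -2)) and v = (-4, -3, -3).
proj_W(v) = (-22/9, 11/9, -22/9)

Set up U = [u_1 | ... | u_1] ∈ R^(3×1). The projector onto W = col(U) is P = U (U^T U)^(-1) U^T.
Compute U^T U =
  [9],
and U^T v = (11).
Solve U^T U · c = U^T v for the coefficients: c = (11/9). The projection is proj_W(v) = U c.
Check: (v - proj_W(v)) · u_1 = 0  (should be 0).
Result: proj_W(v) = (-22/9, 11/9, -22/9).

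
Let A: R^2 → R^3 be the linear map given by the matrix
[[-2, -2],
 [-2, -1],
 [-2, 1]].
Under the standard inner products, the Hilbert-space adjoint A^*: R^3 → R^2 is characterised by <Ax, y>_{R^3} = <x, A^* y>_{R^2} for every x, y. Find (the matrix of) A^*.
A^* = A^T =
[[-2, -2, -2],
 [-2, -1, 1]]

For real matrices with standard dot products, the defining identity <Ax, y> = <x, A^* y> gives (Ax)^T y = x^T (A^*) y, i.e. x^T A^T y = x^T (A^*) y. Since this holds for all x, y, we must have A^* = A^T. Therefore
A^* =
[[-2, -2, -2],
 [-2, -1, 1]].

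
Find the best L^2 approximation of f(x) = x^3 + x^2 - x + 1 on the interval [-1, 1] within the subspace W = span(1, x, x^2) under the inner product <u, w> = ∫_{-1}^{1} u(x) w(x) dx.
g(x) = x^2 - 2*x/5 + 1

The best approximation g ∈ W is the orthogonal projection of f onto W. Writing g = a_0 + a_1 x + a_2 x^2, the coefficients solve the normal equations G · a = b where
  G_{ij} = <φ_i, φ_j> and b_i = <f, φ_i>, with φ_0 = 1, φ_1 = x, φ_2 = x^2.
G =
  [2, 0, 2/3]
  [0, 2/3, 0]
  [2/3, 0, 2/5],
b = (8/3, -4/15, 16/15).
Solving gives a_0 = 1, a_1 = -2/5, a_2 = 1, so
  g(x) = x^2 - 2*x/5 + 1.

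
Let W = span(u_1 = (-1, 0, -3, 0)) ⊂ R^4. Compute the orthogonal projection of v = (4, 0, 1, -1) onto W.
proj_W(v) = (7/10, 0, 21/10, 0)

Set up U = [u_1 | ... | u_1] ∈ R^(4×1). The projector onto W = col(U) is P = U (U^T U)^(-1) U^T.
Compute U^T U =
  [10],
and U^T v = (-7).
Solve U^T U · c = U^T v for the coefficients: c = (-7/10). The projection is proj_W(v) = U c.
Check: (v - proj_W(v)) · u_1 = 0  (should be 0).
Result: proj_W(v) = (7/10, 0, 21/10, 0).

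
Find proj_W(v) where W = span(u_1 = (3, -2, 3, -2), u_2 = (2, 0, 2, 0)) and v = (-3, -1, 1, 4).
proj_W(v) = (-1, 3/2, -1, 3/2)

Set up U = [u_1 | ... | u_2] ∈ R^(4×2). The projector onto W = col(U) is P = U (U^T U)^(-1) U^T.
Compute U^T U =
  [26, 12]
  [12, 8],
and U^T v = (-12, -4).
Solve U^T U · c = U^T v for the coefficients: c = (-3/4, 5/8). The projection is proj_W(v) = U c.
Check: (v - proj_W(v)) · u_1 = 0  (should be 0).
Check: (v - proj_W(v)) · u_2 = 0  (should be 0).
Result: proj_W(v) = (-1, 3/2, -1, 3/2).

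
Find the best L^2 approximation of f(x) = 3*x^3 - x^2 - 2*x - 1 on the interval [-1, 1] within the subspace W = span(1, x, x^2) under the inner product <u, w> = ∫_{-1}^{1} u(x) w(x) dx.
g(x) = -x^2 - x/5 - 1

The best approximation g ∈ W is the orthogonal projection of f onto W. Writing g = a_0 + a_1 x + a_2 x^2, the coefficients solve the normal equations G · a = b where
  G_{ij} = <φ_i, φ_j> and b_i = <f, φ_i>, with φ_0 = 1, φ_1 = x, φ_2 = x^2.
G =
  [2, 0, 2/3]
  [0, 2/3, 0]
  [2/3, 0, 2/5],
b = (-8/3, -2/15, -16/15).
Solving gives a_0 = -1, a_1 = -1/5, a_2 = -1, so
  g(x) = -x^2 - x/5 - 1.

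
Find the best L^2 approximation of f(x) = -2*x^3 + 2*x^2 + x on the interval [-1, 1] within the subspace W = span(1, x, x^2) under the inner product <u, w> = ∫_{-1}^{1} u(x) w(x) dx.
g(x) = 2*x^2 - x/5

The best approximation g ∈ W is the orthogonal projection of f onto W. Writing g = a_0 + a_1 x + a_2 x^2, the coefficients solve the normal equations G · a = b where
  G_{ij} = <φ_i, φ_j> and b_i = <f, φ_i>, with φ_0 = 1, φ_1 = x, φ_2 = x^2.
G =
  [2, 0, 2/3]
  [0, 2/3, 0]
  [2/3, 0, 2/5],
b = (4/3, -2/15, 4/5).
Solving gives a_0 = 0, a_1 = -1/5, a_2 = 2, so
  g(x) = 2*x^2 - x/5.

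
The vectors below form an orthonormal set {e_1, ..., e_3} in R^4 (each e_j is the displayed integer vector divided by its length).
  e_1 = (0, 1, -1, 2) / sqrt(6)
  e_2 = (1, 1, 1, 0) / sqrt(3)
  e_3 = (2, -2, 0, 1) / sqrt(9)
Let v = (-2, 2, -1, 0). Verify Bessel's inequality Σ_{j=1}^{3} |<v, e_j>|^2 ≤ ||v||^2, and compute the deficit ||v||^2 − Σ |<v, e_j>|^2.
Σ |<v, e_j>|^2 = 161/18; ||v||^2 = 9; deficit = 1/18

Write each e_j = u_j / sqrt(<u_j, u_j>) where u_j is the displayed integer vector. Then <v, e_j> = <v, u_j> / sqrt(<u_j, u_j>), so |<v, e_j>|^2 = <v, u_j>^2 / <u_j, u_j>.
Coefficients: <v, e_1> = 3/sqrt(6), <v, e_2> = -1/sqrt(3), <v, e_3> = -8/sqrt(9).
Square and sum: Σ |<v, e_j>|^2 = 161/18.
Compute ||v||^2 = v·v = 9.
Deficit = 9 − 161/18 = 1/18 ≥ 0, confirming Bessel's inequality. (The deficit equals ||v − Σ <v,e_j> e_j||^2, the squared distance from v to span{e_j}.)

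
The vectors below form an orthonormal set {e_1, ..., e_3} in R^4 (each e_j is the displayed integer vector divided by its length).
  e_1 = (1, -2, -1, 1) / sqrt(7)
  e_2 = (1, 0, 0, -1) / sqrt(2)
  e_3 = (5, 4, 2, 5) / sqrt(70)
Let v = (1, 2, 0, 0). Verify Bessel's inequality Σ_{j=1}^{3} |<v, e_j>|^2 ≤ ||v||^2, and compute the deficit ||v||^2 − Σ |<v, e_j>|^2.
Σ |<v, e_j>|^2 = 21/5; ||v||^2 = 5; deficit = 4/5

Write each e_j = u_j / sqrt(<u_j, u_j>) where u_j is the displayed integer vector. Then <v, e_j> = <v, u_j> / sqrt(<u_j, u_j>), so |<v, e_j>|^2 = <v, u_j>^2 / <u_j, u_j>.
Coefficients: <v, e_1> = -3/sqrt(7), <v, e_2> = 1/sqrt(2), <v, e_3> = 13/sqrt(70).
Square and sum: Σ |<v, e_j>|^2 = 21/5.
Compute ||v||^2 = v·v = 5.
Deficit = 5 − 21/5 = 4/5 ≥ 0, confirming Bessel's inequality. (The deficit equals ||v − Σ <v,e_j> e_j||^2, the squared distance from v to span{e_j}.)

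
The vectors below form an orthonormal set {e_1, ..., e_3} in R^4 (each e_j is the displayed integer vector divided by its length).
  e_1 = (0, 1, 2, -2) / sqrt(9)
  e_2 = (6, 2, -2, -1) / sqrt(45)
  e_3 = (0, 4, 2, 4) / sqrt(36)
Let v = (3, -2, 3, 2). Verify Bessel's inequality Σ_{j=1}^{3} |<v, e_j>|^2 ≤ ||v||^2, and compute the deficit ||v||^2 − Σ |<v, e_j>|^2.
Σ |<v, e_j>|^2 = 9/5; ||v||^2 = 26; deficit = 121/5

Write each e_j = u_j / sqrt(<u_j, u_j>) where u_j is the displayed integer vector. Then <v, e_j> = <v, u_j> / sqrt(<u_j, u_j>), so |<v, e_j>|^2 = <v, u_j>^2 / <u_j, u_j>.
Coefficients: <v, e_1> = 0/sqrt(9), <v, e_2> = 6/sqrt(45), <v, e_3> = 6/sqrt(36).
Square and sum: Σ |<v, e_j>|^2 = 9/5.
Compute ||v||^2 = v·v = 26.
Deficit = 26 − 9/5 = 121/5 ≥ 0, confirming Bessel's inequality. (The deficit equals ||v − Σ <v,e_j> e_j||^2, the squared distance from v to span{e_j}.)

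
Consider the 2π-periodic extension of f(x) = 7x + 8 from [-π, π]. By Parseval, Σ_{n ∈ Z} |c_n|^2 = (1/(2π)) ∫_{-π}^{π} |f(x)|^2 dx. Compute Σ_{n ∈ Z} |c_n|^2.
Σ |c_n|^2 = 49π^2/3 + 64

Expand and integrate term by term over [-π, π]:
  ∫ (7x)^2 dx = 49·(2π^3/3); ∫ 2·7·(8)·x dx = 0 (odd integrand); ∫ 8^2 dx = 64·2π.
So (1/(2π)) ∫_{-π}^{π} (7x + 8)^2 dx = 49π^2/3 + 64 = 49π^2/3 + 64.
Parseval ⇒ Σ |c_n|^2 = 49π^2/3 + 64.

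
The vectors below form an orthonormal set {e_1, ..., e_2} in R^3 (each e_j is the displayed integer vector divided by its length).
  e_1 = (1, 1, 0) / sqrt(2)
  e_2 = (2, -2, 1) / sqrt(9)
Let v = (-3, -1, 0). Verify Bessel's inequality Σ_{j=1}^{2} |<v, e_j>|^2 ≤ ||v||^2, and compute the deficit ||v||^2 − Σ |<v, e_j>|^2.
Σ |<v, e_j>|^2 = 88/9; ||v||^2 = 10; deficit = 2/9

Write each e_j = u_j / sqrt(<u_j, u_j>) where u_j is the displayed integer vector. Then <v, e_j> = <v, u_j> / sqrt(<u_j, u_j>), so |<v, e_j>|^2 = <v, u_j>^2 / <u_j, u_j>.
Coefficients: <v, e_1> = -4/sqrt(2), <v, e_2> = -4/sqrt(9).
Square and sum: Σ |<v, e_j>|^2 = 88/9.
Compute ||v||^2 = v·v = 10.
Deficit = 10 − 88/9 = 2/9 ≥ 0, confirming Bessel's inequality. (The deficit equals ||v − Σ <v,e_j> e_j||^2, the squared distance from v to span{e_j}.)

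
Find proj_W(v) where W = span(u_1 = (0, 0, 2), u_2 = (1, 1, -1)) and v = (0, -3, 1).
proj_W(v) = (-3/2, -3/2, 1)

Set up U = [u_1 | ... | u_2] ∈ R^(3×2). The projector onto W = col(U) is P = U (U^T U)^(-1) U^T.
Compute U^T U =
  [4, -2]
  [-2, 3],
and U^T v = (2, -4).
Solve U^T U · c = U^T v for the coefficients: c = (-1/4, -3/2). The projection is proj_W(v) = U c.
Check: (v - proj_W(v)) · u_1 = 0  (should be 0).
Check: (v - proj_W(v)) · u_2 = 0  (should be 0).
Result: proj_W(v) = (-3/2, -3/2, 1).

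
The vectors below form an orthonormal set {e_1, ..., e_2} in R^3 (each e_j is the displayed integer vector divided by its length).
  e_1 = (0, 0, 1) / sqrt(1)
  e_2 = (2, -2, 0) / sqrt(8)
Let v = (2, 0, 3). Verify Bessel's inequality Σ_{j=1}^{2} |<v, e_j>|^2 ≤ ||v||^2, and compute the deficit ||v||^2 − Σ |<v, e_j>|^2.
Σ |<v, e_j>|^2 = 11; ||v||^2 = 13; deficit = 2

Write each e_j = u_j / sqrt(<u_j, u_j>) where u_j is the displayed integer vector. Then <v, e_j> = <v, u_j> / sqrt(<u_j, u_j>), so |<v, e_j>|^2 = <v, u_j>^2 / <u_j, u_j>.
Coefficients: <v, e_1> = 3/sqrt(1), <v, e_2> = 4/sqrt(8).
Square and sum: Σ |<v, e_j>|^2 = 11.
Compute ||v||^2 = v·v = 13.
Deficit = 13 − 11 = 2 ≥ 0, confirming Bessel's inequality. (The deficit equals ||v − Σ <v,e_j> e_j||^2, the squared distance from v to span{e_j}.)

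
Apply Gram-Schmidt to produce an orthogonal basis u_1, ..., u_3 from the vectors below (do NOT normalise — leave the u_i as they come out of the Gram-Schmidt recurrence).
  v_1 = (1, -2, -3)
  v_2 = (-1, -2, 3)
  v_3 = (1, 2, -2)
Orthogonal basis:
  u_1 = (1, -2, -3)
  u_2 = (-4/7, -20/7, 12/7)
  u_3 = (3/10, 0, 1/10)

Apply the Gram-Schmidt recurrence
  u_1 = v_1
  u_i = v_i − Σ_{j<i} ((v_i · u_j) / (u_j · u_j)) · u_j.

Step by step this gives:
  u_1 = (1, -2, -3)
  u_2 = (-4/7, -20/7, 12/7)
  u_3 = (3/10, 0, 1/10)

Orthogonality check:
  u_2 · u_1 = 0 (should be 0)
  u_3 · u_1 = 0 (should be 0)
  u_3 · u_2 = 0 (should be 0)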